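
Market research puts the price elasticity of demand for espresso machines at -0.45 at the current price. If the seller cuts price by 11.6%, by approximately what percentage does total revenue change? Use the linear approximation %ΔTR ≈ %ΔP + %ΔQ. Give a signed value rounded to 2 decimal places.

%ΔQ ≈ Ed × %ΔP = (-0.45) × (-11.6%) = +5.2200%
%ΔTR ≈ %ΔP + %ΔQ = (-11.6%) + (+5.2200%) = -6.3800%

-6.38%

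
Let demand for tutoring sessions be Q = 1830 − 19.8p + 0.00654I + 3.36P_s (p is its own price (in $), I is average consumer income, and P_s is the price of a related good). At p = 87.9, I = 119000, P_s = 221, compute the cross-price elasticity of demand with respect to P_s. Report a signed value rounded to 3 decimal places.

At the given values, Q = 1830 − 19.8(87.9) + 0.00654(119000) + 3.36(221) = 1610.4.
∂Q/∂P_s = 3.36.
E = (3.36) × (221/1610.4) = 0.46110…

0.461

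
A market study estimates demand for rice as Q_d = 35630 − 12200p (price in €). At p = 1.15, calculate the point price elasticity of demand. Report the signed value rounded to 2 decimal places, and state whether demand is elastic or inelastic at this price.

-0.65; inelastic

dQ_d/dp = −12200. At p = 1.15, Q_d = 35630 − 12200(1.15) = 21600.
Ed = (dQ_d/dp)·(p/Q_d) = −12200 × (1.15/21600) = -0.6495…
|Ed| = 0.65 < 1, so demand is inelastic.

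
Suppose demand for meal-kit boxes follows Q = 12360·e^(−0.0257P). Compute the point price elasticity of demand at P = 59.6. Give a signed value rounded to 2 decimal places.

dQ/dP = −0.0257·Q = -68.6648. At P = 59.6, Q = 2671.78.
Ed = (dQ/dP)·(P/Q) = (-68.6648) × (59.6/2671.78) = -1.5317…

-1.53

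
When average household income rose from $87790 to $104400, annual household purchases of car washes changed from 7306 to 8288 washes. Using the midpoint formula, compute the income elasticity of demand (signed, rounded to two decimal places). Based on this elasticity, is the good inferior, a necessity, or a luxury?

0.73; necessity

%ΔQ = (8288 − 7306)/[( 7306 + 8288)/2] = 982/7797 = 0.125945…
%ΔIncome = (104400 − 87790)/[( 87790 + 104400)/2] = 16610/96095 = 0.172849…
E_income = (982/7797) / (16610/96095) = 0.7286…
0 < E_income < 1 ⇒ normal good, necessity.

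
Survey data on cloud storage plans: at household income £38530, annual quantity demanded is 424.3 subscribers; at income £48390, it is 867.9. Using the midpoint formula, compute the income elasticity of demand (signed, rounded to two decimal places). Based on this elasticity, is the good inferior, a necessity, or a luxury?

%ΔQ = (867.9 − 424.3)/[( 424.3 + 867.9)/2] = 443.6/646.1 = 0.686581…
%ΔIncome = (48390 − 38530)/[( 38530 + 48390)/2] = 9860/43460 = 0.226875…
E_income = (443.6/646.1) / (9860/43460) = 3.0262…
E_income > 1 ⇒ normal good, luxury.

3.03; luxury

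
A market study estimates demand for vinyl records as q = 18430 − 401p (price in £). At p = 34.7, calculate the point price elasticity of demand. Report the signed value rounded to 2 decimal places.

-3.08

dq/dp = −401. At p = 34.7, q = 18430 − 401(34.7) = 4515.3.
Ed = (dq/dp)·(p/q) = −401 × (34.7/4515.3) = -3.0816…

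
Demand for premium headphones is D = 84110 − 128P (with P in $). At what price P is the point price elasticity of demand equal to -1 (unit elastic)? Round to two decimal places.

328.55

Ed = −128P/(84110 − 128P). Set this equal to -1:
128P = 1·(84110 − 128P) ⇒ 128P(1 + 1) = 1·84110
P = 1·84110 / (128·2) = 328.5546…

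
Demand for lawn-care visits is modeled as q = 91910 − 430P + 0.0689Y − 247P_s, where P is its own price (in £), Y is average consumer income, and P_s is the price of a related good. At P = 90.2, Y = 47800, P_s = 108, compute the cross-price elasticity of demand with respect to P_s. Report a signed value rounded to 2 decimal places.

-0.90

At the given values, q = 91910 − 430(90.2) + 0.0689(47800) − 247(108) = 29741.42.
∂q/∂P_s = -247.
E = (-247) × (108/29741.42) = -0.8969…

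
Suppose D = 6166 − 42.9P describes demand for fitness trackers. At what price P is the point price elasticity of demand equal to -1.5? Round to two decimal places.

Ed = −42.9P/(6166 − 42.9P). Set this equal to -1.5:
42.9P = 1.5·(6166 − 42.9P) ⇒ 42.9P(1 + 1.5) = 1.5·6166
P = 1.5·6166 / (42.9·2.5) = 86.2377…

86.24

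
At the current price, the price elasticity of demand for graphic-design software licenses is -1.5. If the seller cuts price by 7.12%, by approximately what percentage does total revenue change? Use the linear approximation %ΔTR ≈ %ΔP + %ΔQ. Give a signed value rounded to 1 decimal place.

+3.6%

%ΔQ ≈ Ed × %ΔP = (-1.5) × (-7.12%) = +10.6800%
%ΔTR ≈ %ΔP + %ΔQ = (-7.12%) + (+10.6800%) = +3.5600%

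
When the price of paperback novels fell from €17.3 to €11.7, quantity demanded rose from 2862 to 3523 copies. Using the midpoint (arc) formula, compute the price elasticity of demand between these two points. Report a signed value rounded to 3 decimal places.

%ΔQ = (3523 − 2862) / [(2862 + 3523)/2] = 661/3192.5 = 0.207047…
%ΔP = (11.7 − 17.3) / [(17.3 + 11.7)/2] = -5.6/14.5 = -0.386206…
Arc Ed = %ΔQ / %ΔP = (661/3192.5) / (-5.6/14.5) = -0.53610…

-0.536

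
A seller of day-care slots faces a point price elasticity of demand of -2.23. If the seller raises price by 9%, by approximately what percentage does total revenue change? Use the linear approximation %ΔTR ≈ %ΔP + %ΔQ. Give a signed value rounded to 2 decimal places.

-11.07%

%ΔQ ≈ Ed × %ΔP = (-2.23) × (+9%) = -20.0700%
%ΔTR ≈ %ΔP + %ΔQ = (+9%) + (-20.0700%) = -11.0700%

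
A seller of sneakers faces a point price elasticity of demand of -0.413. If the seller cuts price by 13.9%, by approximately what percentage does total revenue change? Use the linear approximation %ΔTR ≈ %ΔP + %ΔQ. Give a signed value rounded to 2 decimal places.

-8.16%

%ΔQ ≈ Ed × %ΔP = (-0.413) × (-13.9%) = +5.7407%
%ΔTR ≈ %ΔP + %ΔQ = (-13.9%) + (+5.7407%) = -8.1593%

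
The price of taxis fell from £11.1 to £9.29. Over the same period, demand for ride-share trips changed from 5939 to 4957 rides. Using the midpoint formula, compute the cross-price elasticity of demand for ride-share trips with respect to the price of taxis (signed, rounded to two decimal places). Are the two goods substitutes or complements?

%ΔQ_{ride-share trips} = (4957 − 5939)/avg = -982/5448 = -0.180249…
%ΔP_{taxis} = (9.29 − 11.1)/avg = -1.81/10.195 = -0.177538…
E_cross = (-982/5448) / (-1.81/10.195) = 1.0152…
E_cross > 0 ⇒ the goods are substitutes.

1.02; substitutes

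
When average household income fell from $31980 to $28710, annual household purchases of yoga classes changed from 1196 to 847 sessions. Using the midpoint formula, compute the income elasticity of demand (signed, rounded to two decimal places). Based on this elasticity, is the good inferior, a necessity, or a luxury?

%ΔQ = (847 − 1196)/[( 1196 + 847)/2] = -349/1021.5 = -0.341654…
%ΔIncome = (28710 − 31980)/[( 31980 + 28710)/2] = -3270/30345 = -0.107760…
E_income = (-349/1021.5) / (-3270/30345) = 3.1704…
E_income > 1 ⇒ normal good, luxury.

3.17; luxury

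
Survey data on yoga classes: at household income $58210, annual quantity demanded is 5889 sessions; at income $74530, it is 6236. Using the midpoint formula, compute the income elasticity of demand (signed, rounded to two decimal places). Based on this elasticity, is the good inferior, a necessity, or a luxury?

%ΔQ = (6236 − 5889)/[( 5889 + 6236)/2] = 347/6062.5 = 0.057237…
%ΔIncome = (74530 − 58210)/[( 58210 + 74530)/2] = 16320/66370 = 0.245894…
E_income = (347/6062.5) / (16320/66370) = 0.2327…
0 < E_income < 1 ⇒ normal good, necessity.

0.23; necessity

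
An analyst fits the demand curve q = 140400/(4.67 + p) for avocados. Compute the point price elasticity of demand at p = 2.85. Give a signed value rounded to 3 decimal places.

dq/dp = −140400/(4.67 + p)² = -2482.74. At p = 2.85, q = 18670.2.
Ed = (dq/dp)·(p/q) = (-2482.74) × (2.85/18670.2) = -0.37898…

-0.379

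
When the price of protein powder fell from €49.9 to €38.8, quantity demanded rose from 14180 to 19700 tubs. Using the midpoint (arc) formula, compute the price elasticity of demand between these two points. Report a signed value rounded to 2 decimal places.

-1.30

%ΔQ = (19700 − 14180) / [(14180 + 19700)/2] = 5520/16940 = 0.325855…
%ΔP = (38.8 − 49.9) / [(49.9 + 38.8)/2] = -11.1/44.35 = -0.250281…
Arc Ed = %ΔQ / %ΔP = (5520/16940) / (-11.1/44.35) = -1.3019…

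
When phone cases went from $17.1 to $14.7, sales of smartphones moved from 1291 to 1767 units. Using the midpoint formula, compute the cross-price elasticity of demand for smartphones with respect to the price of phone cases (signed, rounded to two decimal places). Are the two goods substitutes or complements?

%ΔQ_{smartphones} = (1767 − 1291)/avg = 476/1529 = 0.311314…
%ΔP_{phone cases} = (14.7 − 17.1)/avg = -2.4/15.9 = -0.150943…
E_cross = (476/1529) / (-2.4/15.9) = -2.0624…
E_cross < 0 ⇒ the goods are complements.

-2.06; complements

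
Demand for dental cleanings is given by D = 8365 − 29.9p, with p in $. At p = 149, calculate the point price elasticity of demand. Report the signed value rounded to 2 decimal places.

dD/dp = −29.9. At p = 149, D = 8365 − 29.9(149) = 3909.9.
Ed = (dD/dp)·(p/D) = −29.9 × (149/3909.9) = -1.1394…

-1.14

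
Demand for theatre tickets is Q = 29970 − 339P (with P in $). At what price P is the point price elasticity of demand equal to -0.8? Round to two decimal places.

Ed = −339P/(29970 − 339P). Set this equal to -0.8:
339P = 0.8·(29970 − 339P) ⇒ 339P(1 + 0.8) = 0.8·29970
P = 0.8·29970 / (339·1.8) = 39.2920…

39.29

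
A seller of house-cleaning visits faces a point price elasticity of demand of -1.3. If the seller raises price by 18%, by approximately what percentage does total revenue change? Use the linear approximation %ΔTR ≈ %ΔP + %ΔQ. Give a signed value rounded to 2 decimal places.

-5.40%

%ΔQ ≈ Ed × %ΔP = (-1.3) × (+18%) = -23.4000%
%ΔTR ≈ %ΔP + %ΔQ = (+18%) + (-23.4000%) = -5.4000%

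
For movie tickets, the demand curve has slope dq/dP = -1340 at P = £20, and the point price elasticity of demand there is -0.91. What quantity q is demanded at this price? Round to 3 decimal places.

Ed = (dq/dP)·(P/q) ⇒ q = (dq/dP)·P/Ed = (-1340)·20/(-0.91) = 29450.54945…

29450.549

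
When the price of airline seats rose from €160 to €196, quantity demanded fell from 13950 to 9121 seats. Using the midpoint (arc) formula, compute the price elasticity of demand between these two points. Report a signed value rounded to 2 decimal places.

%ΔQ = (9121 − 13950) / [(13950 + 9121)/2] = -4829/11535.5 = -0.418620…
%ΔP = (196 − 160) / [(160 + 196)/2] = 36/178 = 0.202247…
Arc Ed = %ΔQ / %ΔP = (-4829/11535.5) / (36/178) = -2.0698…

-2.07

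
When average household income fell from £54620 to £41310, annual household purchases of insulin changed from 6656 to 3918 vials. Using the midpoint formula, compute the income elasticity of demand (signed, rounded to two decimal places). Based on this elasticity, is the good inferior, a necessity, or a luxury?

%ΔQ = (3918 − 6656)/[( 6656 + 3918)/2] = -2738/5287 = -0.517874…
%ΔIncome = (41310 − 54620)/[( 54620 + 41310)/2] = -13310/47965 = -0.277494…
E_income = (-2738/5287) / (-13310/47965) = 1.8662…
E_income > 1 ⇒ normal good, luxury.

1.87; luxury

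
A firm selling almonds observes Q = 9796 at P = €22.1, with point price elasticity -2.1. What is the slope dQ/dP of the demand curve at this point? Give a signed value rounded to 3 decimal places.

-930.842

Ed = (dQ/dP)·(P/Q) ⇒ dQ/dP = Ed·Q/P = (-2.1)·9796/22.1 = -930.84162…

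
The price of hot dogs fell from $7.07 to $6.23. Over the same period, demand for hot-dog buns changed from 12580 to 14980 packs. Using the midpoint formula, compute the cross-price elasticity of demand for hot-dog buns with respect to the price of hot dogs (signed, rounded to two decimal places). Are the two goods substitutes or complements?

%ΔQ_{hot-dog buns} = (14980 − 12580)/avg = 2400/13780 = 0.174165…
%ΔP_{hot dogs} = (6.23 − 7.07)/avg = -0.84/6.65 = -0.126315…
E_cross = (2400/13780) / (-0.84/6.65) = -1.3788…
E_cross < 0 ⇒ the goods are complements.

-1.38; complements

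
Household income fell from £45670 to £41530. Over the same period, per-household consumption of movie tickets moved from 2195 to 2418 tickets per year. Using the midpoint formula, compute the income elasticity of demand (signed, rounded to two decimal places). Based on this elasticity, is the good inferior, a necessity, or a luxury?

%ΔQ = (2418 − 2195)/[( 2195 + 2418)/2] = 223/2306.5 = 0.096683…
%ΔIncome = (41530 − 45670)/[( 45670 + 41530)/2] = -4140/43600 = -0.094954…
E_income = (223/2306.5) / (-4140/43600) = -1.0182…
E_income < 0 ⇒ inferior good.

-1.02; inferior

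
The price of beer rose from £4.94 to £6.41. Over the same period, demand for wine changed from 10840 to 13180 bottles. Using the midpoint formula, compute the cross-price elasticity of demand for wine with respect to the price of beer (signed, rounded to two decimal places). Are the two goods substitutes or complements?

0.75; substitutes

%ΔQ_{wine} = (13180 − 10840)/avg = 2340/12010 = 0.194837…
%ΔP_{beer} = (6.41 − 4.94)/avg = 1.47/5.675 = 0.259030…
E_cross = (2340/12010) / (1.47/5.675) = 0.7521…
E_cross > 0 ⇒ the goods are substitutes.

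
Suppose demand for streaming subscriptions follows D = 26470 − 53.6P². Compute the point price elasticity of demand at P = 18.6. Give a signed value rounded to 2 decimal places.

-4.68

dD/dP = −2·53.6·P = -1993.92. At P = 18.6, D = 7926.544.
Ed = (dD/dP)·(P/D) = (-1993.92) × (18.6/7926.544) = -4.6788…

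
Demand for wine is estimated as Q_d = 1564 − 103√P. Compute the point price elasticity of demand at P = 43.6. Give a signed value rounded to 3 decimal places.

dQ_d/dP = −103/(2√P) = -7.79945. At P = 43.6, Q_d = 883.888.
Ed = (dQ_d/dP)·(P/Q_d) = (-7.79945) × (43.6/883.888) = -0.38472…

-0.385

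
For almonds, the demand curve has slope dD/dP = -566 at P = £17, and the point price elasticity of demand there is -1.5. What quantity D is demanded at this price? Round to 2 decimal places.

Ed = (dD/dP)·(P/D) ⇒ D = (dD/dP)·P/Ed = (-566)·17/(-1.5) = 6414.6666…

6414.67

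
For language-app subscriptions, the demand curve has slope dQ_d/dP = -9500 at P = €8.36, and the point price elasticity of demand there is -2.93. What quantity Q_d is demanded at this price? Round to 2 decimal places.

Ed = (dQ_d/dP)·(P/Q_d) ⇒ Q_d = (dQ_d/dP)·P/Ed = (-9500)·8.36/(-2.93) = 27105.8020…

27105.80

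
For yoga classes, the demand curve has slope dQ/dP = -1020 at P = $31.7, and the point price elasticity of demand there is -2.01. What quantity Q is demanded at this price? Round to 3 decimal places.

16086.567

Ed = (dQ/dP)·(P/Q) ⇒ Q = (dQ/dP)·P/Ed = (-1020)·31.7/(-2.01) = 16086.56716…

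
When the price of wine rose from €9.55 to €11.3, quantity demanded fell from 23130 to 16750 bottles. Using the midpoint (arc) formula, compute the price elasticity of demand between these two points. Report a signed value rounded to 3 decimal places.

%ΔQ = (16750 − 23130) / [(23130 + 16750)/2] = -6380/19940 = -0.319959…
%ΔP = (11.3 − 9.55) / [(9.55 + 11.3)/2] = 1.75/10.425 = 0.167865…
Arc Ed = %ΔQ / %ΔP = (-6380/19940) / (1.75/10.425) = -1.90604…

-1.906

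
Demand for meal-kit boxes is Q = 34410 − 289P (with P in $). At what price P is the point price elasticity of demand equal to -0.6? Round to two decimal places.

44.65

Ed = −289P/(34410 − 289P). Set this equal to -0.6:
289P = 0.6·(34410 − 289P) ⇒ 289P(1 + 0.6) = 0.6·34410
P = 0.6·34410 / (289·1.6) = 44.6496…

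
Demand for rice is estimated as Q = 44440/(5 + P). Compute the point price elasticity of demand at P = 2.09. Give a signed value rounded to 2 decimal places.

dQ/dP = −44440/(5 + P)² = -884.06. At P = 2.09, Q = 6267.98.
Ed = (dQ/dP)·(P/Q) = (-884.06) × (2.09/6267.98) = -0.2947…

-0.29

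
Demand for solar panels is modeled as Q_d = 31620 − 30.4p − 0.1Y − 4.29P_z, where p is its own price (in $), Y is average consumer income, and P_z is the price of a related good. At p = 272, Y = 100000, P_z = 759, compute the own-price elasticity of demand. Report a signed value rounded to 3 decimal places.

-0.819

At the given values, Q_d = 31620 − 30.4(272) − 0.1(100000) − 4.29(759) = 10095.09.
∂Q_d/∂p = −30.4.
E = (-30.4) × (272/10095.09) = -0.81909…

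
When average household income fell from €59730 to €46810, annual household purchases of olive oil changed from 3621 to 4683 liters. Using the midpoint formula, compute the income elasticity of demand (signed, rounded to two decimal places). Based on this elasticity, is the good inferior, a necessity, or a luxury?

%ΔQ = (4683 − 3621)/[( 3621 + 4683)/2] = 1062/4152 = 0.255780…
%ΔIncome = (46810 − 59730)/[( 59730 + 46810)/2] = -12920/53270 = -0.242538…
E_income = (1062/4152) / (-12920/53270) = -1.0545…
E_income < 0 ⇒ inferior good.

-1.05; inferior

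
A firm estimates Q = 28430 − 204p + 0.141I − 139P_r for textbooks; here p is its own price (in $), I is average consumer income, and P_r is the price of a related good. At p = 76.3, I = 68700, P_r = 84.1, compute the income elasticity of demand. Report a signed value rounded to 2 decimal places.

At the given values, Q = 28430 − 204(76.3) + 0.141(68700) − 139(84.1) = 10861.6.
∂Q/∂I = 0.141.
E = (0.141) × (68700/10861.6) = 0.8918…

0.89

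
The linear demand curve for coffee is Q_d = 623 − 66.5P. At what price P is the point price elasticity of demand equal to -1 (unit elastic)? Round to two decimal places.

4.68

Ed = −66.5P/(623 − 66.5P). Set this equal to -1:
66.5P = 1·(623 − 66.5P) ⇒ 66.5P(1 + 1) = 1·623
P = 1·623 / (66.5·2) = 4.6842…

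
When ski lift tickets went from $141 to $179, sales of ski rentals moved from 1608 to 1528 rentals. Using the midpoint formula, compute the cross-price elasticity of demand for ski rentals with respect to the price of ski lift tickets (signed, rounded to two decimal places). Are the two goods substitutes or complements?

-0.21; complements

%ΔQ_{ski rentals} = (1528 − 1608)/avg = -80/1568 = -0.051020…
%ΔP_{ski lift tickets} = (179 − 141)/avg = 38/160 = 0.2375
E_cross = (-80/1568) / (38/160) = -0.2148…
E_cross < 0 ⇒ the goods are complements.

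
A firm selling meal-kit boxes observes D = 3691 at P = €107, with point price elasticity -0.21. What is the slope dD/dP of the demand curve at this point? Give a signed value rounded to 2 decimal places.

-7.24

Ed = (dD/dP)·(P/D) ⇒ dD/dP = Ed·D/P = (-0.21)·3691/107 = -7.2440…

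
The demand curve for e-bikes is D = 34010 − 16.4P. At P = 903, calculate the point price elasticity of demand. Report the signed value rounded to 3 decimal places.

-0.771

dD/dP = −16.4. At P = 903, D = 34010 − 16.4(903) = 19200.8.
Ed = (dD/dP)·(P/D) = −16.4 × (903/19200.8) = -0.77128…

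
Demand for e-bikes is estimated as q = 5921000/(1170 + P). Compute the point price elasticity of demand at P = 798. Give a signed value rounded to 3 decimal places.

-0.405

dq/dP = −5921000/(1170 + P)² = -1.52878. At P = 798, q = 3008.64.
Ed = (dq/dP)·(P/q) = (-1.52878) × (798/3008.64) = -0.40548…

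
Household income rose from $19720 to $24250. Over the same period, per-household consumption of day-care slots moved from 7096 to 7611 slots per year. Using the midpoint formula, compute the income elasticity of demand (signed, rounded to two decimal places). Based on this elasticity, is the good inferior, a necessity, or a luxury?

0.34; necessity

%ΔQ = (7611 − 7096)/[( 7096 + 7611)/2] = 515/7353.5 = 0.070034…
%ΔIncome = (24250 − 19720)/[( 19720 + 24250)/2] = 4530/21985 = 0.206049…
E_income = (515/7353.5) / (4530/21985) = 0.3398…
0 < E_income < 1 ⇒ normal good, necessity.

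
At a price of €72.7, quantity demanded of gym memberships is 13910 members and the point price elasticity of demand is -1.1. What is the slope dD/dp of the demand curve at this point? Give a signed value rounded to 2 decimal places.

Ed = (dD/dp)·(p/D) ⇒ dD/dp = Ed·D/p = (-1.1)·13910/72.7 = -210.4676…

-210.47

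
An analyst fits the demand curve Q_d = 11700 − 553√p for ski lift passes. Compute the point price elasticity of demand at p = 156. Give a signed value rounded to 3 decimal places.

dQ_d/dp = −553/(2√p) = -22.1377. At p = 156, Q_d = 4793.03.
Ed = (dQ_d/dp)·(p/Q_d) = (-22.1377) × (156/4793.03) = -0.72052…

-0.721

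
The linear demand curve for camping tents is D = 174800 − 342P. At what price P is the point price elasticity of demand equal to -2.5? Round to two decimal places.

Ed = −342P/(174800 − 342P). Set this equal to -2.5:
342P = 2.5·(174800 − 342P) ⇒ 342P(1 + 2.5) = 2.5·174800
P = 2.5·174800 / (342·3.5) = 365.0793…

365.08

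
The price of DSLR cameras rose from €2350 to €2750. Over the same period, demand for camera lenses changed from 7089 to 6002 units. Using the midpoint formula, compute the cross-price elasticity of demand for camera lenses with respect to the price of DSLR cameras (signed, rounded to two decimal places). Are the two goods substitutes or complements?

%ΔQ_{camera lenses} = (6002 − 7089)/avg = -1087/6545.5 = -0.166068…
%ΔP_{DSLR cameras} = (2750 − 2350)/avg = 400/2550 = 0.156862…
E_cross = (-1087/6545.5) / (400/2550) = -1.0586…
E_cross < 0 ⇒ the goods are complements.

-1.06; complements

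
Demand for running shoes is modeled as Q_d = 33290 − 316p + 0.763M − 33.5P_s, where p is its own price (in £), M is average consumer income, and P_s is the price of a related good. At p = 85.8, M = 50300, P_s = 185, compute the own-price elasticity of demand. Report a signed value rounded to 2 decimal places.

-0.71

At the given values, Q_d = 33290 − 316(85.8) + 0.763(50300) − 33.5(185) = 38358.6.
∂Q_d/∂p = −316.
E = (-316) × (85.8/38358.6) = -0.7068…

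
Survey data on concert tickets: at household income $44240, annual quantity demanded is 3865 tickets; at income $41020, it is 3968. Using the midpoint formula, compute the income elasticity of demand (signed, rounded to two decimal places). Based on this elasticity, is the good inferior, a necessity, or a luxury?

-0.35; inferior

%ΔQ = (3968 − 3865)/[( 3865 + 3968)/2] = 103/3916.5 = 0.026298…
%ΔIncome = (41020 − 44240)/[( 44240 + 41020)/2] = -3220/42630 = -0.075533…
E_income = (103/3916.5) / (-3220/42630) = -0.3481…
E_income < 0 ⇒ inferior good.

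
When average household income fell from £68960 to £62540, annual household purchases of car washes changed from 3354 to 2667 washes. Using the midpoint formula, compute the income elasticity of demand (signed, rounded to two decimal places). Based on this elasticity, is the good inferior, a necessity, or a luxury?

%ΔQ = (2667 − 3354)/[( 3354 + 2667)/2] = -687/3010.5 = -0.228201…
%ΔIncome = (62540 − 68960)/[( 68960 + 62540)/2] = -6420/65750 = -0.097642…
E_income = (-687/3010.5) / (-6420/65750) = 2.3371…
E_income > 1 ⇒ normal good, luxury.

2.34; luxury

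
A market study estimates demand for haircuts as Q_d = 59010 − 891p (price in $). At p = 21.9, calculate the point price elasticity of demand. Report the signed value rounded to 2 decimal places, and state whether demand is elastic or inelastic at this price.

dQ_d/dp = −891. At p = 21.9, Q_d = 59010 − 891(21.9) = 39497.1.
Ed = (dQ_d/dp)·(p/Q_d) = −891 × (21.9/39497.1) = -0.4940…
|Ed| = 0.49 < 1, so demand is inelastic.

-0.49; inelastic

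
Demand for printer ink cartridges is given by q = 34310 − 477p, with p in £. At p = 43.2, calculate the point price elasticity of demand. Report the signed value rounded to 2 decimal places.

-1.50

dq/dp = −477. At p = 43.2, q = 34310 − 477(43.2) = 13703.6.
Ed = (dq/dp)·(p/q) = −477 × (43.2/13703.6) = -1.5037…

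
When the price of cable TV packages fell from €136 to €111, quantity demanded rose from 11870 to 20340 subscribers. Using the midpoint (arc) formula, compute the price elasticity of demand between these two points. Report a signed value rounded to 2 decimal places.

-2.60

%ΔQ = (20340 − 11870) / [(11870 + 20340)/2] = 8470/16105 = 0.525923…
%ΔP = (111 − 136) / [(136 + 111)/2] = -25/123.5 = -0.202429…
Arc Ed = %ΔQ / %ΔP = (8470/16105) / (-25/123.5) = -2.5980…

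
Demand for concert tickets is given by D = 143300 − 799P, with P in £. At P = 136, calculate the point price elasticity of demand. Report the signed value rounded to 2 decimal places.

dD/dP = −799. At P = 136, D = 143300 − 799(136) = 34636.
Ed = (dD/dP)·(P/D) = −799 × (136/34636) = -3.1373…

-3.14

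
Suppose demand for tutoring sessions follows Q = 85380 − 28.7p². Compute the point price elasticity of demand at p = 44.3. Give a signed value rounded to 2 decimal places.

-3.88

dQ/dp = −2·28.7·p = -2542.82. At p = 44.3, Q = 29056.537.
Ed = (dQ/dp)·(p/Q) = (-2542.82) × (44.3/29056.537) = -3.8768…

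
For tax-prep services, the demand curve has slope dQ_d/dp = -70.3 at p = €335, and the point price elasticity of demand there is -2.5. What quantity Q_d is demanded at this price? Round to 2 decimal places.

Ed = (dQ_d/dp)·(p/Q_d) ⇒ Q_d = (dQ_d/dp)·p/Ed = (-70.3)·335/(-2.5) = 9420.2

9420.20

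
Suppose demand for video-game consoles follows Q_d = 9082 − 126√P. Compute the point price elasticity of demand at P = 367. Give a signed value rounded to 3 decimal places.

dQ_d/dP = −126/(2√P) = -3.28857. At P = 367, Q_d = 6668.19.
Ed = (dQ_d/dP)·(P/Q_d) = (-3.28857) × (367/6668.19) = -0.18099…

-0.181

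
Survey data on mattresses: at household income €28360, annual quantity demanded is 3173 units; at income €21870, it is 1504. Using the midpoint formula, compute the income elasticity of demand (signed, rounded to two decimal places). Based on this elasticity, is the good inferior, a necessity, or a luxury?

%ΔQ = (1504 − 3173)/[( 3173 + 1504)/2] = -1669/2338.5 = -0.713705…
%ΔIncome = (21870 − 28360)/[( 28360 + 21870)/2] = -6490/25115 = -0.258411…
E_income = (-1669/2338.5) / (-6490/25115) = 2.7618…
E_income > 1 ⇒ normal good, luxury.

2.76; luxury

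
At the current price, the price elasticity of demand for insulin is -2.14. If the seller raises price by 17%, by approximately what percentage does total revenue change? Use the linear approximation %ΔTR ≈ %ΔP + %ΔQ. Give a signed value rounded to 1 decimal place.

-19.4%

%ΔQ ≈ Ed × %ΔP = (-2.14) × (+17%) = -36.3800%
%ΔTR ≈ %ΔP + %ΔQ = (+17%) + (-36.3800%) = -19.3800%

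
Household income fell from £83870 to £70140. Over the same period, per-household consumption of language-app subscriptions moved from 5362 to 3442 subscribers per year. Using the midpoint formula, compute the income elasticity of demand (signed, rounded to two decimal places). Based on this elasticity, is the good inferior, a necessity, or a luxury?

2.45; luxury

%ΔQ = (3442 − 5362)/[( 5362 + 3442)/2] = -1920/4402 = -0.436165…
%ΔIncome = (70140 − 83870)/[( 83870 + 70140)/2] = -13730/77005 = -0.178300…
E_income = (-1920/4402) / (-13730/77005) = 2.4462…
E_income > 1 ⇒ normal good, luxury.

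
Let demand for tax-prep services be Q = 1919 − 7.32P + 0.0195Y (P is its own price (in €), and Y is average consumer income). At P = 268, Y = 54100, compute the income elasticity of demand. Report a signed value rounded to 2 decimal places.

At the given values, Q = 1919 − 7.32(268) + 0.0195(54100) = 1012.19.
∂Q/∂Y = 0.0195.
E = (0.0195) × (54100/1012.19) = 1.0422…

1.04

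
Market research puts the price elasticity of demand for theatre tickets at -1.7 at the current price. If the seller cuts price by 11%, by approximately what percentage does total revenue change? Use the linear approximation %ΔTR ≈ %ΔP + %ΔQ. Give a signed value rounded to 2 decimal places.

%ΔQ ≈ Ed × %ΔP = (-1.7) × (-11%) = +18.7000%
%ΔTR ≈ %ΔP + %ΔQ = (-11%) + (+18.7000%) = +7.7000%

+7.70%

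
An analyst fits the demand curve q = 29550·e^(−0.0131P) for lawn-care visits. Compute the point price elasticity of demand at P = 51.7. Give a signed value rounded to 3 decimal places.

dq/dP = −0.0131·q = -196.65. At P = 51.7, q = 15011.5.
Ed = (dq/dP)·(P/q) = (-196.65) × (51.7/15011.5) = -0.67727

-0.677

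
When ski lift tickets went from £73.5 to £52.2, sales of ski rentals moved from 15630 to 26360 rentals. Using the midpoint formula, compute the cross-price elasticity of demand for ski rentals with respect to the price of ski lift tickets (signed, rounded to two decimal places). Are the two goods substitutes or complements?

%ΔQ_{ski rentals} = (26360 − 15630)/avg = 10730/20995 = 0.511074…
%ΔP_{ski lift tickets} = (52.2 − 73.5)/avg = -21.3/62.85 = -0.338902…
E_cross = (10730/20995) / (-21.3/62.85) = -1.5080…
E_cross < 0 ⇒ the goods are complements.

-1.51; complements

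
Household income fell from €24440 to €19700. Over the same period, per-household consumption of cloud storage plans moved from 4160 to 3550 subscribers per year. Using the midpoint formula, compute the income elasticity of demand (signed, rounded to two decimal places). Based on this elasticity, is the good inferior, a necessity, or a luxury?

%ΔQ = (3550 − 4160)/[( 4160 + 3550)/2] = -610/3855 = -0.158236…
%ΔIncome = (19700 − 24440)/[( 24440 + 19700)/2] = -4740/22070 = -0.214771…
E_income = (-610/3855) / (-4740/22070) = 0.7367…
0 < E_income < 1 ⇒ normal good, necessity.

0.74; necessity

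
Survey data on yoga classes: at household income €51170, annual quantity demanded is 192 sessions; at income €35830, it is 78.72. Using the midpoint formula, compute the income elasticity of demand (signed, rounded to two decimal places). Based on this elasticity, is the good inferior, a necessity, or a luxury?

%ΔQ = (78.72 − 192)/[( 192 + 78.72)/2] = -113.28/135.36 = -0.836879…
%ΔIncome = (35830 − 51170)/[( 51170 + 35830)/2] = -15340/43500 = -0.352643…
E_income = (-113.28/135.36) / (-15340/43500) = 2.3731…
E_income > 1 ⇒ normal good, luxury.

2.37; luxury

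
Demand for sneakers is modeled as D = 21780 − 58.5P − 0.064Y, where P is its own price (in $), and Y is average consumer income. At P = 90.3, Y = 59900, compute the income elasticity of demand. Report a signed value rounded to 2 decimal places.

-0.30

At the given values, D = 21780 − 58.5(90.3) − 0.064(59900) = 12663.85.
∂D/∂Y = -0.064.
E = (-0.064) × (59900/12663.85) = -0.3027…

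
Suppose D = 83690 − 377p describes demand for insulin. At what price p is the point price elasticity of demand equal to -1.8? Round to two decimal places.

Ed = −377p/(83690 − 377p). Set this equal to -1.8:
377p = 1.8·(83690 − 377p) ⇒ 377p(1 + 1.8) = 1.8·83690
p = 1.8·83690 / (377·2.8) = 142.7074…

142.71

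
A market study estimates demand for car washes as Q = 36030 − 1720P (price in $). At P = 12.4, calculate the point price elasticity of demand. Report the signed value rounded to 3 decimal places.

-1.451

dQ/dP = −1720. At P = 12.4, Q = 36030 − 1720(12.4) = 14702.
Ed = (dQ/dP)·(P/Q) = −1720 × (12.4/14702) = -1.45068…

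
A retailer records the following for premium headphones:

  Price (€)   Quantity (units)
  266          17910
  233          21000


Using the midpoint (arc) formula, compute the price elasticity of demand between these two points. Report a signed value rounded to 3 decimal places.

-1.201

%ΔQ = (21000 − 17910) / [(17910 + 21000)/2] = 3090/19455 = 0.158828…
%ΔP = (233 − 266) / [(266 + 233)/2] = -33/249.5 = -0.132264…
Arc Ed = %ΔQ / %ΔP = (3090/19455) / (-33/249.5) = -1.20083…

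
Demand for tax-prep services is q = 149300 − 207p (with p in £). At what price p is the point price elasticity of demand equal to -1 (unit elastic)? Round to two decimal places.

Ed = −207p/(149300 − 207p). Set this equal to -1:
207p = 1·(149300 − 207p) ⇒ 207p(1 + 1) = 1·149300
p = 1·149300 / (207·2) = 360.6280…

360.63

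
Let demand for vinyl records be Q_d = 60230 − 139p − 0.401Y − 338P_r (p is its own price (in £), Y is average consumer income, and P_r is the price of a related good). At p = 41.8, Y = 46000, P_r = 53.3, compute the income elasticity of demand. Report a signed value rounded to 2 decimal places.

At the given values, Q_d = 60230 − 139(41.8) − 0.401(46000) − 338(53.3) = 17958.4.
∂Q_d/∂Y = -0.401.
E = (-0.401) × (46000/17958.4) = -1.0271…

-1.03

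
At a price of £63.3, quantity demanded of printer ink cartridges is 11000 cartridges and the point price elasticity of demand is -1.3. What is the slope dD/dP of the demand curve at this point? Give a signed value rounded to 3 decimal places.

Ed = (dD/dP)·(P/D) ⇒ dD/dP = Ed·D/P = (-1.3)·11000/63.3 = -225.90837…

-225.908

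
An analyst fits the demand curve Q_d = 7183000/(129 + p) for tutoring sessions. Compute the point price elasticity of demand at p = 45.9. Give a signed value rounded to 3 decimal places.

dQ_d/dp = −7183000/(129 + p)² = -234.815. At p = 45.9, Q_d = 41069.2.
Ed = (dQ_d/dp)·(p/Q_d) = (-234.815) × (45.9/41069.2) = -0.26243…

-0.262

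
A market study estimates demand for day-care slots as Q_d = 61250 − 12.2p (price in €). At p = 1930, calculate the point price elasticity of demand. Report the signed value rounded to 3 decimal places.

-0.624

dQ_d/dp = −12.2. At p = 1930, Q_d = 61250 − 12.2(1930) = 37704.
Ed = (dQ_d/dp)·(p/Q_d) = −12.2 × (1930/37704) = -0.62449…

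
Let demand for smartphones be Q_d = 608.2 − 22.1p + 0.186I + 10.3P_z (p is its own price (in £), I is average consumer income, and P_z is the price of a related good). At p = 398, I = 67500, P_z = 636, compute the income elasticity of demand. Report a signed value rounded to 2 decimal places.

At the given values, Q_d = 608.2 − 22.1(398) + 0.186(67500) + 10.3(636) = 10918.2.
∂Q_d/∂I = 0.186.
E = (0.186) × (67500/10918.2) = 1.1499…

1.15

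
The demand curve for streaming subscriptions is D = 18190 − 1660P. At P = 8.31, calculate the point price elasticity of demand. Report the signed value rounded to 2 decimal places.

dD/dP = −1660. At P = 8.31, D = 18190 − 1660(8.31) = 4395.4.
Ed = (dD/dP)·(P/D) = −1660 × (8.31/4395.4) = -3.1384…

-3.14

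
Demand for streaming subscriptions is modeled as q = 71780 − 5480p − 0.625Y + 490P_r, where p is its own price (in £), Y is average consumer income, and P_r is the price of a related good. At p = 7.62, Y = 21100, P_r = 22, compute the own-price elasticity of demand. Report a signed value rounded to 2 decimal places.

At the given values, q = 71780 − 5480(7.62) − 0.625(21100) + 490(22) = 27614.9.
∂q/∂p = −5480.
E = (-5480) × (7.62/27614.9) = -1.5121…

-1.51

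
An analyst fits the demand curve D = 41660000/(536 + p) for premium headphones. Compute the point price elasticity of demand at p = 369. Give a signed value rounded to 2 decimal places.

dD/dp = −41660000/(536 + p)² = -50.8654. At p = 369, D = 46033.1.
Ed = (dD/dp)·(p/D) = (-50.8654) × (369/46033.1) = -0.4077…

-0.41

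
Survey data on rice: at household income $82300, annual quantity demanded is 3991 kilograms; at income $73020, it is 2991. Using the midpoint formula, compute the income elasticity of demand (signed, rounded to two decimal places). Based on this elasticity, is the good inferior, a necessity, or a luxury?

2.40; luxury

%ΔQ = (2991 − 3991)/[( 3991 + 2991)/2] = -1000/3491 = -0.286450…
%ΔIncome = (73020 − 82300)/[( 82300 + 73020)/2] = -9280/77660 = -0.119495…
E_income = (-1000/3491) / (-9280/77660) = 2.3971…
E_income > 1 ⇒ normal good, luxury.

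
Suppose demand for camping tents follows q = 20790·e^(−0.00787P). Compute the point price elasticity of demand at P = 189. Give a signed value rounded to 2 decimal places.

-1.49

dq/dP = −0.00787·q = -36.9698. At P = 189, q = 4697.55.
Ed = (dq/dP)·(P/q) = (-36.9698) × (189/4697.55) = -1.4874…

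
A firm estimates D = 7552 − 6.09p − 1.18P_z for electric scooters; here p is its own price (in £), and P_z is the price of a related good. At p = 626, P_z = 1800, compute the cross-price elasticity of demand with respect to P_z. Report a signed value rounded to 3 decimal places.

-1.315

At the given values, D = 7552 − 6.09(626) − 1.18(1800) = 1615.66.
∂D/∂P_z = -1.18.
E = (-1.18) × (1800/1615.66) = -1.31463…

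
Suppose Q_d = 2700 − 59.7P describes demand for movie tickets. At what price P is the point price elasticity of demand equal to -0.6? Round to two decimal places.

16.96

Ed = −59.7P/(2700 − 59.7P). Set this equal to -0.6:
59.7P = 0.6·(2700 − 59.7P) ⇒ 59.7P(1 + 0.6) = 0.6·2700
P = 0.6·2700 / (59.7·1.6) = 16.9597…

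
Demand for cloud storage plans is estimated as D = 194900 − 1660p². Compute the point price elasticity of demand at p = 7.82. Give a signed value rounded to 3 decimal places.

dD/dp = −2·1660·p = -25962.4. At p = 7.82, D = 93387.016.
Ed = (dD/dp)·(p/D) = (-25962.4) × (7.82/93387.016) = -2.17402…

-2.174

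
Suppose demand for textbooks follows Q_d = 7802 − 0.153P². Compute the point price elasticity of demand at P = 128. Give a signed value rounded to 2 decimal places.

-0.95

dQ_d/dP = −2·0.153·P = -39.168. At P = 128, Q_d = 5295.248.
Ed = (dQ_d/dP)·(P/Q_d) = (-39.168) × (128/5295.248) = -0.9467…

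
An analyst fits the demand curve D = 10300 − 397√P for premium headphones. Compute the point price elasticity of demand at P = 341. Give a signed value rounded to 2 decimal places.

-1.23

dD/dP = −397/(2√P) = -10.7494. At P = 341, D = 2968.92.
Ed = (dD/dP)·(P/D) = (-10.7494) × (341/2968.92) = -1.2346…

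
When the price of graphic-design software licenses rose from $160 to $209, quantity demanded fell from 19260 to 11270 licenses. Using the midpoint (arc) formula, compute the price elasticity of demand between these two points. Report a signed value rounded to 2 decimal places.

%ΔQ = (11270 − 19260) / [(19260 + 11270)/2] = -7990/15265 = -0.523419…
%ΔP = (209 − 160) / [(160 + 209)/2] = 49/184.5 = 0.265582…
Arc Ed = %ΔQ / %ΔP = (-7990/15265) / (49/184.5) = -1.9708…

-1.97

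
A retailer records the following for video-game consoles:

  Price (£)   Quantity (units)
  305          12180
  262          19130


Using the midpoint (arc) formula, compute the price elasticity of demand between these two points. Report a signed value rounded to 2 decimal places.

%ΔQ = (19130 − 12180) / [(12180 + 19130)/2] = 6950/15655 = 0.443947…
%ΔP = (262 − 305) / [(305 + 262)/2] = -43/283.5 = -0.151675…
Arc Ed = %ΔQ / %ΔP = (6950/15655) / (-43/283.5) = -2.9269…

-2.93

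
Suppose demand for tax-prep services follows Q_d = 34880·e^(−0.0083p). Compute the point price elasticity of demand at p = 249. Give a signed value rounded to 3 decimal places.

dQ_d/dp = −0.0083·Q_d = -36.652. At p = 249, Q_d = 4415.91.
Ed = (dQ_d/dp)·(p/Q_d) = (-36.652) × (249/4415.91) = -2.0667

-2.067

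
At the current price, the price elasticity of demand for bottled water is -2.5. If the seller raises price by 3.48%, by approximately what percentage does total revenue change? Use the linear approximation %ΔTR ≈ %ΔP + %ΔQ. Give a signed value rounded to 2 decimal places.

%ΔQ ≈ Ed × %ΔP = (-2.5) × (+3.48%) = -8.7000%
%ΔTR ≈ %ΔP + %ΔQ = (+3.48%) + (-8.7000%) = -5.2200%

-5.22%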